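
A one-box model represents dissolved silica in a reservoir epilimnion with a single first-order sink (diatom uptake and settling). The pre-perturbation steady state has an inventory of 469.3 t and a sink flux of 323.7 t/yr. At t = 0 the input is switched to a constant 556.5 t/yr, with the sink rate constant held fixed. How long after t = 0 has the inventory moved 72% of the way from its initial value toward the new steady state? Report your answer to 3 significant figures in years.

τ = M₀/F₀ = 469.3/323.7 = 1.450 yr.
The remaining gap fraction is e^(−t/τ); 72% covered ⇒ e^(−t/τ) = 0.280.
t = −τ ln(0.280) = 1.450 × 1.273 = 1.846 yr.

1.85 yr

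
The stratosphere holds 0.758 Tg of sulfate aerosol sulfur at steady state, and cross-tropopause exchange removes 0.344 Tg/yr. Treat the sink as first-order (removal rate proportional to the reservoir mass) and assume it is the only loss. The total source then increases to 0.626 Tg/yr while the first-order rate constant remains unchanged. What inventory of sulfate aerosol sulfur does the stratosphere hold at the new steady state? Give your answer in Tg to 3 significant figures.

1.38 Tg

Rate constant k = F/M = 0.344 / 0.758 = 0.4538 yr⁻¹.
At the new steady state, source = k·M_new ⇒ M_new = 0.626 / 0.4538 = 1.379 Tg.
(Equivalently M_new = M × F_new/F_old = 0.758 × 0.626/0.344.)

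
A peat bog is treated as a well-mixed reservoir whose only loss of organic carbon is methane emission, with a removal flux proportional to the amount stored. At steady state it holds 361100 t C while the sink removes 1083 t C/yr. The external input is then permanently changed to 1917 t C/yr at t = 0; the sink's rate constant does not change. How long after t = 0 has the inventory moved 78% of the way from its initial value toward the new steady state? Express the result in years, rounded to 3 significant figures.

505 yr

τ = M₀/F₀ = 361100/1083 = 333.4 yr.
The remaining gap fraction is e^(−t/τ); 78% covered ⇒ e^(−t/τ) = 0.220.
t = −τ ln(0.220) = 333.4 × 1.514 = 504.8 yr.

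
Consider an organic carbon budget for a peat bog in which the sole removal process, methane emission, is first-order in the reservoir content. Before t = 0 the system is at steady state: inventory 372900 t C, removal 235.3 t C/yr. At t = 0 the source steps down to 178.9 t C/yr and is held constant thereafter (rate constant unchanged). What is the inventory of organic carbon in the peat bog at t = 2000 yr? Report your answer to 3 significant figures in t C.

309000 t C

Residence time τ = M₀/F₀ = 1585 yr. The eventual steady state is M_∞ = M₀·(F₁/F₀) = 372900 × 178.9/235.3 = 283520 t C.
The anomaly ΔM(t) = M(t) − M_∞ decays as ΔM₀·e^(−t/τ) with ΔM₀ = 372900 − 283520 = 89380 t C.
At t = 2000 yr, e^(−t/τ) = e^(−1.262) = 0.2831, so ΔM = 25300 t C and M = 283520 + 25300 = 308820 t C.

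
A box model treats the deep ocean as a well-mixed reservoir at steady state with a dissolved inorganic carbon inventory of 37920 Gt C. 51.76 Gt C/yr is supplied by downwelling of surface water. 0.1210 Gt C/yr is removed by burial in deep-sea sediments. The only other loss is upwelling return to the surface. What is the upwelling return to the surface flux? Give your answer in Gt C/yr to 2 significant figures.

At steady state ΣF_in = ΣF_out.
ΣF_in = 51.760 Gt C/yr.
Upwelling return to the surface flux = ΣF_in − (0.1210) = 51.760 − 0.1210 = 51.64 Gt C/yr.

52 Gt C/yr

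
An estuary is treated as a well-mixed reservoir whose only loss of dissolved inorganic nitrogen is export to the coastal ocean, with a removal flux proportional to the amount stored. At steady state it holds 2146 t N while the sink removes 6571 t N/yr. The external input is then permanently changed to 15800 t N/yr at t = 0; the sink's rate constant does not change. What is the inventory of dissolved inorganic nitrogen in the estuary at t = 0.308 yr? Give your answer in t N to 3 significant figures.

τ = M₀/F₀ = 2146/6571 = 0.3266 yr; rate constant k = 1/τ.
New steady state M_∞ = F₁/k = F₁·τ = 15800 × 0.3266 = 5160.1 t N.
M(t) = M_∞ + (M₀ − M_∞)·e^(−t/τ); t/τ = 0.308/0.3266 = 0.9431, so e^(−t/τ) = 0.3894.
M(t) = 5160.1 − 3014 × 0.3894 = 3986.3 t N.

3990 t N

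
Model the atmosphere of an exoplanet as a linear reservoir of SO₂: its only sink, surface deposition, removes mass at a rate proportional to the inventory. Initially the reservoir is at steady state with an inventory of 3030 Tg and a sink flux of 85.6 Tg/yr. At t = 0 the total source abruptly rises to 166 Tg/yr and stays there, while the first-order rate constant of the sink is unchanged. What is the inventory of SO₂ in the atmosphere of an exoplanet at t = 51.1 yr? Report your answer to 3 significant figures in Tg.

The sink rate constant is k = F₀/M₀ = 85.6/3030 = 0.02825 yr⁻¹.
Solving dM/dt = F₁ − kM with M(0) = M₀ gives M(t) = F₁/k + (M₀ − F₁/k)·e^(−kt).
F₁/k = 166/0.02825 = 5875.9 Tg; kt = 0.02825 × 51.1 = 1.444, e^(−kt) = 0.2361.
M(51.1) = 5875.9 + (3030 − 5875.9) × 0.2361 = 5875.9 − 671.8 = 5204.1 Tg.

5200 Tg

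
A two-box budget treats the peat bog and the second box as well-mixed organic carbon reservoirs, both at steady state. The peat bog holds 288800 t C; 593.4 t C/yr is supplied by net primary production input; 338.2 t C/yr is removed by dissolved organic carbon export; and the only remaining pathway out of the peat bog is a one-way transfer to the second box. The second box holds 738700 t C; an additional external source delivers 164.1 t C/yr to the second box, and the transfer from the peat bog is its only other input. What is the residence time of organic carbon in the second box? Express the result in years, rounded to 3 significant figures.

1760 yr

Balance the peat bog: ΣF_in = 593.40 t C/yr.
Transfer to the second box = ΣF_in − (338.2) = 255.20 t C/yr.
Total input to the second box = 255.20 + 164.1 = 419.30 t C/yr; at steady state this equals its total output.
τ = M / F = 738700 / 419.30 = 1762 yr.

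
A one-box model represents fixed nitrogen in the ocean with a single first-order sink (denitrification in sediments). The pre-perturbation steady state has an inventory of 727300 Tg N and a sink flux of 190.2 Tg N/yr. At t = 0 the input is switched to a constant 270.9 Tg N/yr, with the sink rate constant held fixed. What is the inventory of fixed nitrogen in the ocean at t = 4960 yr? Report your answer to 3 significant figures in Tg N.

952000 Tg N

The sink rate constant is k = F₀/M₀ = 190.2/727300 = 0.0002615 yr⁻¹.
Solving dM/dt = F₁ − kM with M(0) = M₀ gives M(t) = F₁/k + (M₀ − F₁/k)·e^(−kt).
F₁/k = 270.9/0.0002615 = 1.0359×10^6 Tg N; kt = 0.0002615 × 4960 = 1.297, e^(−kt) = 0.2733.
M(4960) = 1.0359×10^6 + (727300 − 1.0359×10^6) × 0.2733 = 1.0359×10^6 − 84340 = 951540 Tg N.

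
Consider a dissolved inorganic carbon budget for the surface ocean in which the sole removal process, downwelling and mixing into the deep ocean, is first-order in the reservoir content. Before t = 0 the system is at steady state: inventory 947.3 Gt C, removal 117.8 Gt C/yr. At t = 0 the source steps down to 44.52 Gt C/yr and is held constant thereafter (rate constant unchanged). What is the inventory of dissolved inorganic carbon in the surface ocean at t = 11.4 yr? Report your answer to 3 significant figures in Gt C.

Residence time τ = M₀/F₀ = 8.042 yr. The eventual steady state is M_∞ = M₀·(F₁/F₀) = 947.3 × 44.52/117.8 = 358.01 Gt C.
The anomaly ΔM(t) = M(t) − M_∞ decays as ΔM₀·e^(−t/τ) with ΔM₀ = 947.3 − 358.01 = 589.3 Gt C.
At t = 11.4 yr, e^(−t/τ) = e^(−1.418) = 0.2423, so ΔM = 142.8 Gt C and M = 358.01 + 142.8 = 500.79 Gt C.

501 Gt C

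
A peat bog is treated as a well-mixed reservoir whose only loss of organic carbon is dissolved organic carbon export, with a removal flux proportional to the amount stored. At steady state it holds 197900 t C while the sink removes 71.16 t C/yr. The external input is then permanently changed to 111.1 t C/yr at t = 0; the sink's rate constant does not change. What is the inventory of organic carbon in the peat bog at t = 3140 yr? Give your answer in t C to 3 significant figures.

273000 t C

Residence time τ = M₀/F₀ = 2781 yr. The eventual steady state is M_∞ = M₀·(F₁/F₀) = 197900 × 111.1/71.16 = 308980 t C.
The anomaly ΔM(t) = M(t) − M_∞ decays as ΔM₀·e^(−t/τ) with ΔM₀ = 197900 − 308980 = −111100 t C.
At t = 3140 yr, e^(−t/τ) = e^(−1.129) = 0.3233, so ΔM = −35910 t C and M = 308980 − 35910 = 273060 t C.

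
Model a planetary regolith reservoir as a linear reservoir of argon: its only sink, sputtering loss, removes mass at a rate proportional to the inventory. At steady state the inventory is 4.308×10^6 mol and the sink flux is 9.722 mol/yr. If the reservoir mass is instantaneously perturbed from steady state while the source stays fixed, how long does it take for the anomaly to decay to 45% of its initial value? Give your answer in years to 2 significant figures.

350000 yr

For a linear reservoir the anomaly decays as exp(−t/τ) with τ = M/F = 4.308×10^6/9.722 = 443100 yr.
exp(−t/τ) = 0.45 ⇒ t = −τ ln(0.45) = 443100 × 0.7985 = 353800 yr.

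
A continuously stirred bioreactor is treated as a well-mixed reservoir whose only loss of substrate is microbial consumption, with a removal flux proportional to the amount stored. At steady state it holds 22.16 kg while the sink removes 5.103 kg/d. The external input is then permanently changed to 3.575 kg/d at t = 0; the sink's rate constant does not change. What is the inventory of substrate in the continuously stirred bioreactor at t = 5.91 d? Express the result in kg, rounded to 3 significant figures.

τ = M₀/F₀ = 22.16/5.103 = 4.343 d; rate constant k = 1/τ.
New steady state M_∞ = F₁/k = F₁·τ = 3.575 × 4.343 = 15.525 kg.
M(t) = M_∞ + (M₀ − M_∞)·e^(−t/τ); t/τ = 5.91/4.343 = 1.361, so e^(−t/τ) = 0.2564.
M(t) = 15.525 + 6.635 × 0.2564 = 17.226 kg.

17.2 kg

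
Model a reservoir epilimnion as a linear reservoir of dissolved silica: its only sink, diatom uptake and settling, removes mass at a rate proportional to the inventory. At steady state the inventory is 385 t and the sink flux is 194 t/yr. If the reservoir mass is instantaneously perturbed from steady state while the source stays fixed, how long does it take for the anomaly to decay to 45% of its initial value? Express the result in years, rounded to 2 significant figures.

For a linear reservoir the anomaly decays as exp(−t/τ) with τ = M/F = 385/194 = 1.985 yr.
exp(−t/τ) = 0.45 ⇒ t = −τ ln(0.45) = 1.985 × 0.7985 = 1.585 yr.

1.6 yr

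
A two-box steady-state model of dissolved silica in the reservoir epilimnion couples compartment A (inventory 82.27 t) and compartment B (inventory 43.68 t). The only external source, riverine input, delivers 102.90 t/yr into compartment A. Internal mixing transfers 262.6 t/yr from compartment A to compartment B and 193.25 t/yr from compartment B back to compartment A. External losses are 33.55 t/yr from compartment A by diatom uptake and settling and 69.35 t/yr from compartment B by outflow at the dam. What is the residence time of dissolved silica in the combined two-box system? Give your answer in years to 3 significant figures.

Treat the two boxes together as one reservoir: the mixing fluxes between them are internal recycling, so τ = ΣM / Σ(external losses).
M_total = 82.27 + 43.68 = 125.95 t.
ΣF_external_out = 33.55 + 69.35 = 102.90 t/yr.
τ = M_total / ΣF_ext = 125.95 / 102.90 = 1.224 yr.

1.22 yr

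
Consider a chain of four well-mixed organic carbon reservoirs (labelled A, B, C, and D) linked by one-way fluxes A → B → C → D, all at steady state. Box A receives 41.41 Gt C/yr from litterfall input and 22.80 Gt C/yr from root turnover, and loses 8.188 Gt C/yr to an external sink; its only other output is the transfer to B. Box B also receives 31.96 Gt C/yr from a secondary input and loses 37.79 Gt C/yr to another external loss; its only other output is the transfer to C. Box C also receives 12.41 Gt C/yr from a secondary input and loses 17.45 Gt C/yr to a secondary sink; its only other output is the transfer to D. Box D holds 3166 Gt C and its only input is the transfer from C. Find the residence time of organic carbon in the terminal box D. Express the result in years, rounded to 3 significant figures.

70.1 yr

Box A: F(A→B) = (41.41 + 22.80) − 8.188 = 56.022 Gt C/yr.
Box B: F(B→C) = (56.022 + 31.96) − 37.79 = 50.192 Gt C/yr.
Box C: F(C→D) = (50.192 + 12.41) − 17.45 = 45.152 Gt C/yr.
Box D throughput = its input = 45.152 Gt C/yr; τ = 3166 / 45.152 = 70.12 yr.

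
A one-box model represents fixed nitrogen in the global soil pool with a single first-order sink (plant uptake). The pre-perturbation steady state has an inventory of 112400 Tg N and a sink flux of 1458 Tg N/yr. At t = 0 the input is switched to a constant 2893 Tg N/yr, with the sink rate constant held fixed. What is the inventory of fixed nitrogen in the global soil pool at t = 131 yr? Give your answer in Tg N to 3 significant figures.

203000 Tg N

τ = M₀/F₀ = 112400/1458 = 77.09 yr; rate constant k = 1/τ.
New steady state M_∞ = F₁/k = F₁·τ = 2893 × 77.09 = 223030 Tg N.
M(t) = M_∞ + (M₀ − M_∞)·e^(−t/τ); t/τ = 131/77.09 = 1.699, so e^(−t/τ) = 0.1828.
M(t) = 223030 − 110600 × 0.1828 = 202800 Tg N.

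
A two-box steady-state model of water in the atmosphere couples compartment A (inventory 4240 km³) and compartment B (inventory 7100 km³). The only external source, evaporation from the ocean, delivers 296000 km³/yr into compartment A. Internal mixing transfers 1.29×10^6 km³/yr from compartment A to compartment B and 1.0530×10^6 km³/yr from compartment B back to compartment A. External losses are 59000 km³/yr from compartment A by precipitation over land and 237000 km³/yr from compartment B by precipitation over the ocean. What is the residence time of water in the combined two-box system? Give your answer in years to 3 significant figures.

Treat the two boxes together as one reservoir: the mixing fluxes between them are internal recycling, so τ = ΣM / Σ(external losses).
M_total = 4240 + 7100 = 11340 km³.
ΣF_external_out = 59000 + 237000 = 296000 km³/yr.
τ = M_total / ΣF_ext = 11340 / 296000 = 0.03831 yr.

0.0383 yr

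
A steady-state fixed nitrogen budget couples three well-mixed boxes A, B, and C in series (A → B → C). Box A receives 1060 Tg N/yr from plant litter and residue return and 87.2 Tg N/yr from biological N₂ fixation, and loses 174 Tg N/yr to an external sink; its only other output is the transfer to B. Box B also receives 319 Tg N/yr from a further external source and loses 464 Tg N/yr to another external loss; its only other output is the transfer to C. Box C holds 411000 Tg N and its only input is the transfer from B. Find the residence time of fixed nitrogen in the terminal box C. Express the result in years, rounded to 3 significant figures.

Box A: F(A→B) = (1060 + 87.2) − 174 = 973.20 Tg N/yr.
Box B: F(B→C) = (973.20 + 319) − 464 = 828.20 Tg N/yr.
Box C throughput = its input = 828.20 Tg N/yr; τ = 411000 / 828.20 = 496.3 yr.

496 yr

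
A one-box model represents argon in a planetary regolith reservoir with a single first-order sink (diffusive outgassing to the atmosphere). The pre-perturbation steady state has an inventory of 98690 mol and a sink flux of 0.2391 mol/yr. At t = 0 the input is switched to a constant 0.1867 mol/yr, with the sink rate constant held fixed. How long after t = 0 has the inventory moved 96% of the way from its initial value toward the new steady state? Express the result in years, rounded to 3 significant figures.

1.33×10^6 yr

τ = M₀/F₀ = 98690/0.2391 = 412800 yr.
The remaining gap fraction is e^(−t/τ); 96% covered ⇒ e^(−t/τ) = 0.0400.
t = −τ ln(0.0400) = 412800 × 3.219 = 1.329×10^6 yr.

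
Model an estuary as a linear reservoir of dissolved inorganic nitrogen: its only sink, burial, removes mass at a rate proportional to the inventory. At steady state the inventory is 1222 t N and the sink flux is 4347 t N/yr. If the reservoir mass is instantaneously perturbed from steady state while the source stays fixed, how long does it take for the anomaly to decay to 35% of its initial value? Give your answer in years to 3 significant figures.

For a linear reservoir the anomaly decays as exp(−t/τ) with τ = M/F = 1222/4347 = 0.2811 yr.
exp(−t/τ) = 0.35 ⇒ t = −τ ln(0.35) = 0.2811 × 1.050 = 0.2951 yr.

0.295 yr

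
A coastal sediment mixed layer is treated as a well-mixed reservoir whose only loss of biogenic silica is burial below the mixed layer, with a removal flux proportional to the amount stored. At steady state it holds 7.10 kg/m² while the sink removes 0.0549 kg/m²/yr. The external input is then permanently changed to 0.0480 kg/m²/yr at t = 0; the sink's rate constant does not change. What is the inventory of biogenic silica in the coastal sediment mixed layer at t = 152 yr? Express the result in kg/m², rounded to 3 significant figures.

6.48 kg/m²

τ = M₀/F₀ = 7.10/0.0549 = 129.3 yr; rate constant k = 1/τ.
New steady state M_∞ = F₁/k = F₁·τ = 0.0480 × 129.3 = 6.2077 kg/m².
M(t) = M_∞ + (M₀ − M_∞)·e^(−t/τ); t/τ = 152/129.3 = 1.175, so e^(−t/τ) = 0.3087.
M(t) = 6.2077 + 0.8923 × 0.3087 = 6.4831 kg/m².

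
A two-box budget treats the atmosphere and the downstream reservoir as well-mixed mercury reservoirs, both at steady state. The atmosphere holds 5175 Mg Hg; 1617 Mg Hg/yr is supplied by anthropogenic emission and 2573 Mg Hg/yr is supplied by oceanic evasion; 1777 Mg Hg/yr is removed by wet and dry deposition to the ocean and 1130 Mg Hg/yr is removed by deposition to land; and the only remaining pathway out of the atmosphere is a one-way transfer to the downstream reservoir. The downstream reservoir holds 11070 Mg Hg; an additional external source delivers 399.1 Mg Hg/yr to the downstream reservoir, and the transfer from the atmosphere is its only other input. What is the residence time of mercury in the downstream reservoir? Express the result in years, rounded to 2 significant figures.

6.6 yr

Balance the atmosphere: ΣF_in = 1617 + 2573 = 4190.0 Mg Hg/yr.
Transfer to the downstream reservoir = ΣF_in − (1777 + 1130) = 1283.0 Mg Hg/yr.
Total input to the downstream reservoir = 1283.0 + 399.1 = 1682.1 Mg Hg/yr; at steady state this equals its total output.
τ = M / F = 11070 / 1682.1 = 6.581 yr.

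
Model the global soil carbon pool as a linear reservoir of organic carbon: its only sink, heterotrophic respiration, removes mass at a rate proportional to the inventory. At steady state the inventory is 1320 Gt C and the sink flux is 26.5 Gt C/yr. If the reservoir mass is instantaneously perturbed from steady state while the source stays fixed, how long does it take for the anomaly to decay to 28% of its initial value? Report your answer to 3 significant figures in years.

63.4 yr

For a linear reservoir the anomaly decays as exp(−t/τ) with τ = M/F = 1320/26.5 = 49.81 yr.
exp(−t/τ) = 0.28 ⇒ t = −τ ln(0.28) = 49.81 × 1.273 = 63.41 yr.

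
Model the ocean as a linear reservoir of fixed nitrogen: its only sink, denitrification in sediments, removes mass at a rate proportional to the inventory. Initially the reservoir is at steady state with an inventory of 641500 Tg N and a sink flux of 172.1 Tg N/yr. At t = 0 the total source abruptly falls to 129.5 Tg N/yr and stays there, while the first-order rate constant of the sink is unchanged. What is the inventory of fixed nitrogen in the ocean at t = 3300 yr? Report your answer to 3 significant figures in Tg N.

τ = M₀/F₀ = 641500/172.1 = 3727 yr; rate constant k = 1/τ.
New steady state M_∞ = F₁/k = F₁·τ = 129.5 × 3727 = 482710 Tg N.
M(t) = M_∞ + (M₀ − M_∞)·e^(−t/τ); t/τ = 3300/3727 = 0.8853, so e^(−t/τ) = 0.4126.
M(t) = 482710 + 158800 × 0.4126 = 548220 Tg N.

548000 Tg N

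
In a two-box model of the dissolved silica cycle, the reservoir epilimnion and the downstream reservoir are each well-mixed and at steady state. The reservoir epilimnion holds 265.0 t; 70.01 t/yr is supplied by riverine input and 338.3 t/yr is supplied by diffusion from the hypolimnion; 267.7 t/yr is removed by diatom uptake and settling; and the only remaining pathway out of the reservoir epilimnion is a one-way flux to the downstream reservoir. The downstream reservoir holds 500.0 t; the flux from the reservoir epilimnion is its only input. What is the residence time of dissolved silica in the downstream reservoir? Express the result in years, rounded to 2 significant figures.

3.6 yr

Balance the reservoir epilimnion: ΣF_in = 70.01 + 338.3 = 408.31 t/yr.
Flux to the downstream reservoir = ΣF_in − (267.7) = 140.61 t/yr.
At steady state the output of the downstream reservoir equals its input, 140.61 t/yr.
τ = M / F = 500.0 / 140.61 = 3.556 yr.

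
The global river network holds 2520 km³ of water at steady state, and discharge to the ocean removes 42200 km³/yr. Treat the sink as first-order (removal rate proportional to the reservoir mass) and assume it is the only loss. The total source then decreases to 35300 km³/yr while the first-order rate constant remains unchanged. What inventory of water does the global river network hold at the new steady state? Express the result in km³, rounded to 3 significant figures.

Rate constant k = F/M = 42200 / 2520 = 16.75 yr⁻¹.
At the new steady state, source = k·M_new ⇒ M_new = 35300 / 16.75 = 2108 km³.
(Equivalently M_new = M × F_new/F_old = 2520 × 35300/42200.)

2110 km³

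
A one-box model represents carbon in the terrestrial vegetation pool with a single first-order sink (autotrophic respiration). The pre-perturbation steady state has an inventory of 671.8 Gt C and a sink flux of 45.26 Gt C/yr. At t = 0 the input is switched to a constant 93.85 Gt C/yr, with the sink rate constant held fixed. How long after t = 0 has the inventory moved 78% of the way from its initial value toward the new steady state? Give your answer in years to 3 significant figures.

22.5 yr

τ = M₀/F₀ = 671.8/45.26 = 14.84 yr.
The remaining gap fraction is e^(−t/τ); 78% covered ⇒ e^(−t/τ) = 0.220.
t = −τ ln(0.220) = 14.84 × 1.514 = 22.47 yr.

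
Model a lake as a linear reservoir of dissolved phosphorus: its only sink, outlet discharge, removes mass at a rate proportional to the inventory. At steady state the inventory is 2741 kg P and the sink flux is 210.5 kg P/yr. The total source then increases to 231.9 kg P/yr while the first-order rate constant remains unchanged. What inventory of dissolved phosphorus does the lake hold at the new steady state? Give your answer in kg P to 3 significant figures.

3020 kg P

Rate constant k = F/M = 210.5 / 2741 = 0.07680 yr⁻¹.
At the new steady state, source = k·M_new ⇒ M_new = 231.9 / 0.07680 = 3020 kg P.
(Equivalently M_new = M × F_new/F_old = 2741 × 231.9/210.5.)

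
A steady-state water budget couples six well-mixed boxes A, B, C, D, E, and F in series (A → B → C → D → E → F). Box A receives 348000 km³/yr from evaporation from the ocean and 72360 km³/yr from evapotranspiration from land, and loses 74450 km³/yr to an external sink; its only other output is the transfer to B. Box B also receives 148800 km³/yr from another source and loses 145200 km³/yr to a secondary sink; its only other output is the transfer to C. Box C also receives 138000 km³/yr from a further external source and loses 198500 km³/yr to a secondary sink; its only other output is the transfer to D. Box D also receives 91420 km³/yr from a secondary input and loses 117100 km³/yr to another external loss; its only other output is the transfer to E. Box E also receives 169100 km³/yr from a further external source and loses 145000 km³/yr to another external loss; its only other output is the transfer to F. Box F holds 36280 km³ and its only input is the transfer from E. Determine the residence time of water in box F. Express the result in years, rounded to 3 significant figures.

Box A: F(A→B) = (348000 + 72360) − 74450 = 345910 km³/yr.
Box B: F(B→C) = (345910 + 148800) − 145200 = 349510 km³/yr.
Box C: F(C→D) = (349510 + 138000) − 198500 = 289010 km³/yr.
Box D: F(D→E) = (289010 + 91420) − 117100 = 263330 km³/yr.
Box E: F(E→F) = (263330 + 169100) − 145000 = 287430 km³/yr.
Box F throughput = its input = 287430 km³/yr; τ = 36280 / 287430 = 0.1262 yr.

0.126 yr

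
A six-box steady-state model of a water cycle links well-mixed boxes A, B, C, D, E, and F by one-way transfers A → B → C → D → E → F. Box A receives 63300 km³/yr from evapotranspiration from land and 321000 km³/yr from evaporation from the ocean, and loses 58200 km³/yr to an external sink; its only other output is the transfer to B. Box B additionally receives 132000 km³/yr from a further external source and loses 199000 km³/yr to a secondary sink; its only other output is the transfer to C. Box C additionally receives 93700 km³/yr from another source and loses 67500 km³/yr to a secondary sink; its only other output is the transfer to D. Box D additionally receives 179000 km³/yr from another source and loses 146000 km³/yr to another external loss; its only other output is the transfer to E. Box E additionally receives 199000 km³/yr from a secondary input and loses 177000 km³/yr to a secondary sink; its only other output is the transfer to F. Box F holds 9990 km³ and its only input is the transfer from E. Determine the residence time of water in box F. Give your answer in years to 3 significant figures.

0.0294 yr

Box A: F(A→B) = (63300 + 321000) − 58200 = 326100 km³/yr.
Box B: F(B→C) = (326100 + 132000) − 199000 = 259100 km³/yr.
Box C: F(C→D) = (259100 + 93700) − 67500 = 285300 km³/yr.
Box D: F(D→E) = (285300 + 179000) − 146000 = 318300 km³/yr.
Box E: F(E→F) = (318300 + 199000) − 177000 = 340300 km³/yr.
Box F throughput = its input = 340300 km³/yr; τ = 9990 / 340300 = 0.02936 yr.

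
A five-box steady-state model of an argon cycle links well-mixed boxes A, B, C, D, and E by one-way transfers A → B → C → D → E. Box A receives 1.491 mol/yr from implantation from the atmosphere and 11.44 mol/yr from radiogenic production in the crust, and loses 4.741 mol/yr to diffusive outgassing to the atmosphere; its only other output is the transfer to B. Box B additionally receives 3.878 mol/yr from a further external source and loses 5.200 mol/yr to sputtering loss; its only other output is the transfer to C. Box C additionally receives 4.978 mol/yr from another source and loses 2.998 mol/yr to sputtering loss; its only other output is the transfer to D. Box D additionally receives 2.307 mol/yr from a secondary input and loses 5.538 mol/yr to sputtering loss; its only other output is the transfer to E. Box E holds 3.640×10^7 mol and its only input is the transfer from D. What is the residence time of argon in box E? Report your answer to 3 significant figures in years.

6.48×10^6 yr

Box A: F(A→B) = (1.491 + 11.44) − 4.741 = 8.1900 mol/yr.
Box B: F(B→C) = (8.1900 + 3.878) − 5.200 = 6.8680 mol/yr.
Box C: F(C→D) = (6.8680 + 4.978) − 2.998 = 8.8480 mol/yr.
Box D: F(D→E) = (8.8480 + 2.307) − 5.538 = 5.6170 mol/yr.
Box E throughput = its input = 5.6170 mol/yr; τ = 3.640×10^7 / 5.6170 = 6.480×10^6 yr.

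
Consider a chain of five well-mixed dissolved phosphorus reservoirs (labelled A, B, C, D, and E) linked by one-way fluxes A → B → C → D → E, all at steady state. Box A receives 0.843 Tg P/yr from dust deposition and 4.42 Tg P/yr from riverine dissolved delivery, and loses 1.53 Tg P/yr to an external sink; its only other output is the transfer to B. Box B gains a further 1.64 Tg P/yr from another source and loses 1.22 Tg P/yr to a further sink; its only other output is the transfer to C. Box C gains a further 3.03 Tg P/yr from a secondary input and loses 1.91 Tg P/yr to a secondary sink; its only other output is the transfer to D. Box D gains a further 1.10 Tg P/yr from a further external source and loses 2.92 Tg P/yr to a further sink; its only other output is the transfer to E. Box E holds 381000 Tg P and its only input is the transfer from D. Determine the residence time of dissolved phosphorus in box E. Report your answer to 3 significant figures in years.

110000 yr

Box A: F(A→B) = (0.843 + 4.42) − 1.53 = 3.7330 Tg P/yr.
Box B: F(B→C) = (3.7330 + 1.64) − 1.22 = 4.1530 Tg P/yr.
Box C: F(C→D) = (4.1530 + 3.03) − 1.91 = 5.2730 Tg P/yr.
Box D: F(D→E) = (5.2730 + 1.10) − 2.92 = 3.4530 Tg P/yr.
Box E throughput = its input = 3.4530 Tg P/yr; τ = 381000 / 3.4530 = 110300 yr.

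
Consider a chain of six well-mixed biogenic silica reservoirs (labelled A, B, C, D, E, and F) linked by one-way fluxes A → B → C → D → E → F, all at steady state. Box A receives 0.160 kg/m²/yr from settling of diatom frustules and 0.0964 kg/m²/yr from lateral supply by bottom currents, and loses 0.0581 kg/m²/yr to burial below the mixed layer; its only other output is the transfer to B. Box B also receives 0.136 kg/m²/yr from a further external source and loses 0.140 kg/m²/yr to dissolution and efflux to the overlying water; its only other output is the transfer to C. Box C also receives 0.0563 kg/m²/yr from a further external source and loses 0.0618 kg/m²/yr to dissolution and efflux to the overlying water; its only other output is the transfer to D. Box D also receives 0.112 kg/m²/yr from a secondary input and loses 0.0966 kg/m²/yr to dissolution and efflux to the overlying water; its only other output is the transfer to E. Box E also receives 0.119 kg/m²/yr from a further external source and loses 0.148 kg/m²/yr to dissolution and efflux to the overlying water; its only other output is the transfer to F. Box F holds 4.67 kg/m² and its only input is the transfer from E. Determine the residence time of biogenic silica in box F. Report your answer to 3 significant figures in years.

Box A: F(A→B) = (0.160 + 0.0964) − 0.0581 = 0.19830 kg/m²/yr.
Box B: F(B→C) = (0.19830 + 0.136) − 0.140 = 0.19430 kg/m²/yr.
Box C: F(C→D) = (0.19430 + 0.0563) − 0.0618 = 0.18880 kg/m²/yr.
Box D: F(D→E) = (0.18880 + 0.112) − 0.0966 = 0.20420 kg/m²/yr.
Box E: F(E→F) = (0.20420 + 0.119) − 0.148 = 0.17520 kg/m²/yr.
Box F throughput = its input = 0.17520 kg/m²/yr; τ = 4.67 / 0.17520 = 26.66 yr.

26.7 yr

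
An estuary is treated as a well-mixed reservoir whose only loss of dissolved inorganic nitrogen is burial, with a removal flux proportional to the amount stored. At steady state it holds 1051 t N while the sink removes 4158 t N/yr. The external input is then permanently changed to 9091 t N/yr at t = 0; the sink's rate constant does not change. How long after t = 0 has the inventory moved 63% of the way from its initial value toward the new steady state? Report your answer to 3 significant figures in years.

τ = M₀/F₀ = 1051/4158 = 0.2528 yr.
The remaining gap fraction is e^(−t/τ); 63% covered ⇒ e^(−t/τ) = 0.370.
t = −τ ln(0.370) = 0.2528 × 0.9943 = 0.2513 yr.

0.251 yr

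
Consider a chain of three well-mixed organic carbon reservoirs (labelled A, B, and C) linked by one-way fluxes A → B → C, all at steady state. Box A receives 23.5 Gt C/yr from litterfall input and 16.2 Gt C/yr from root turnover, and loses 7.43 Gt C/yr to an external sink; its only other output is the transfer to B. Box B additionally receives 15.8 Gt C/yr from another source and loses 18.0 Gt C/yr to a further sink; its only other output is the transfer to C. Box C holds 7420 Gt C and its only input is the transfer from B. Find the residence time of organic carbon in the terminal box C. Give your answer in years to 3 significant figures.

247 yr

Box A: F(A→B) = (23.5 + 16.2) − 7.43 = 32.270 Gt C/yr.
Box B: F(B→C) = (32.270 + 15.8) − 18.0 = 30.070 Gt C/yr.
Box C throughput = its input = 30.070 Gt C/yr; τ = 7420 / 30.070 = 246.8 yr.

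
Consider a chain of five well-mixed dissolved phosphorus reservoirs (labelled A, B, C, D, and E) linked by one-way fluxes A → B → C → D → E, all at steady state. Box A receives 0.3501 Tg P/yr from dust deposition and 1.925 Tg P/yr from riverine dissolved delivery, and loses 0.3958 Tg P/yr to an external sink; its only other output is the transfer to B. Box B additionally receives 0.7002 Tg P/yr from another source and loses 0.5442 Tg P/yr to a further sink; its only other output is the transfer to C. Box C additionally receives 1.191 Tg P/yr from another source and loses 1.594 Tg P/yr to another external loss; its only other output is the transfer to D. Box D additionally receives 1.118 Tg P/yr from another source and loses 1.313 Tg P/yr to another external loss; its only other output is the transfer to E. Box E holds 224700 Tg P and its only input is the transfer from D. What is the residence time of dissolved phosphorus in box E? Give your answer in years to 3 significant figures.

Box A: F(A→B) = (0.3501 + 1.925) − 0.3958 = 1.8793 Tg P/yr.
Box B: F(B→C) = (1.8793 + 0.7002) − 0.5442 = 2.0353 Tg P/yr.
Box C: F(C→D) = (2.0353 + 1.191) − 1.594 = 1.6323 Tg P/yr.
Box D: F(D→E) = (1.6323 + 1.118) − 1.313 = 1.4373 Tg P/yr.
Box E throughput = its input = 1.4373 Tg P/yr; τ = 224700 / 1.4373 = 156300 yr.

156000 yr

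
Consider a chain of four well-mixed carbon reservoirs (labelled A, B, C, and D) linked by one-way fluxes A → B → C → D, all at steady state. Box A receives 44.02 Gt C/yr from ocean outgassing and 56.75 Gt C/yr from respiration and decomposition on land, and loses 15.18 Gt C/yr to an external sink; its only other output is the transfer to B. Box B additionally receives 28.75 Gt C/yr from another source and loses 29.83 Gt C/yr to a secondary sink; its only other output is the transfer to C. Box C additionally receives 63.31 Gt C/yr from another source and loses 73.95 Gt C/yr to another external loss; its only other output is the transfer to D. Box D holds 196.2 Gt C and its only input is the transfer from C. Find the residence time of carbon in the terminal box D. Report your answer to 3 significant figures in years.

Box A: F(A→B) = (44.02 + 56.75) − 15.18 = 85.590 Gt C/yr.
Box B: F(B→C) = (85.590 + 28.75) − 29.83 = 84.510 Gt C/yr.
Box C: F(C→D) = (84.510 + 63.31) − 73.95 = 73.870 Gt C/yr.
Box D throughput = its input = 73.870 Gt C/yr; τ = 196.2 / 73.870 = 2.656 yr.

2.66 yr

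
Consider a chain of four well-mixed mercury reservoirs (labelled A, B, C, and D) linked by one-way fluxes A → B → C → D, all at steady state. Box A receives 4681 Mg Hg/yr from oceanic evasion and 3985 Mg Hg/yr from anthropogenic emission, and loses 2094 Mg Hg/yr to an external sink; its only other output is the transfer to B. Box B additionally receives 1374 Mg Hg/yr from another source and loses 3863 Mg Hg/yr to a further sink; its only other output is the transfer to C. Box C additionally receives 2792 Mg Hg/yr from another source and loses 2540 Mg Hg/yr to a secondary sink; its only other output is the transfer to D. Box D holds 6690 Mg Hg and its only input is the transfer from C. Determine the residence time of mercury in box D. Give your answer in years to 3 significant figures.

1.54 yr

Box A: F(A→B) = (4681 + 3985) − 2094 = 6572.0 Mg Hg/yr.
Box B: F(B→C) = (6572.0 + 1374) − 3863 = 4083.0 Mg Hg/yr.
Box C: F(C→D) = (4083.0 + 2792) − 2540 = 4335.0 Mg Hg/yr.
Box D throughput = its input = 4335.0 Mg Hg/yr; τ = 6690 / 4335.0 = 1.543 yr.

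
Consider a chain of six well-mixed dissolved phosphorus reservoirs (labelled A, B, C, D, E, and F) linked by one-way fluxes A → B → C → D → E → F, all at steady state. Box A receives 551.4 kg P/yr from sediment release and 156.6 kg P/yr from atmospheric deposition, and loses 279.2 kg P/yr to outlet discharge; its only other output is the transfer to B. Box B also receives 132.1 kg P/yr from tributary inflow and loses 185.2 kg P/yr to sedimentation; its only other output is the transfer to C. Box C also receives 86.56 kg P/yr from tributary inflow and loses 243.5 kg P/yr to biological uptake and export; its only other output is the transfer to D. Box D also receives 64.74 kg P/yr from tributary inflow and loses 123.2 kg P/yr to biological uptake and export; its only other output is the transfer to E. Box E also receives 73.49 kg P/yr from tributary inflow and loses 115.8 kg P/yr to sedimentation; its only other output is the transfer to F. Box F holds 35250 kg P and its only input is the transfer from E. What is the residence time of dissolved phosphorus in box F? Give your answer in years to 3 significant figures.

Box A: F(A→B) = (551.4 + 156.6) − 279.2 = 428.80 kg P/yr.
Box B: F(B→C) = (428.80 + 132.1) − 185.2 = 375.70 kg P/yr.
Box C: F(C→D) = (375.70 + 86.56) − 243.5 = 218.76 kg P/yr.
Box D: F(D→E) = (218.76 + 64.74) − 123.2 = 160.30 kg P/yr.
Box E: F(E→F) = (160.30 + 73.49) − 115.8 = 117.99 kg P/yr.
Box F throughput = its input = 117.99 kg P/yr; τ = 35250 / 117.99 = 298.8 yr.

299 yr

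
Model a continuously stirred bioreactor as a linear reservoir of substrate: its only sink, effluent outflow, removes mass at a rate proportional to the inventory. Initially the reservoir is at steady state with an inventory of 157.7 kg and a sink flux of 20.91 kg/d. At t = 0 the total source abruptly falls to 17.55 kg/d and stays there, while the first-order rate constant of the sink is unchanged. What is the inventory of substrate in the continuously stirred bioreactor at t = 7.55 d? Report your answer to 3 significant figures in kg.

142 kg

τ = M₀/F₀ = 157.7/20.91 = 7.542 d; rate constant k = 1/τ.
New steady state M_∞ = F₁/k = F₁·τ = 17.55 × 7.542 = 132.36 kg.
M(t) = M_∞ + (M₀ − M_∞)·e^(−t/τ); t/τ = 7.55/7.542 = 1.001, so e^(−t/τ) = 0.3675.
M(t) = 132.36 + 25.34 × 0.3675 = 141.67 kg.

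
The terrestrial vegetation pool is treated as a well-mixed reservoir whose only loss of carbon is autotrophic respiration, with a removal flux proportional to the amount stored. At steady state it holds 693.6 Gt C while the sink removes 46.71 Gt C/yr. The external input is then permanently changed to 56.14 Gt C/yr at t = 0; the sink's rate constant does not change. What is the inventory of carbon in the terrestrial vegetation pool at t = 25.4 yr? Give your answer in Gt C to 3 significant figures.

808 Gt C

τ = M₀/F₀ = 693.6/46.71 = 14.85 yr; rate constant k = 1/τ.
New steady state M_∞ = F₁/k = F₁·τ = 56.14 × 14.85 = 833.63 Gt C.
M(t) = M_∞ + (M₀ − M_∞)·e^(−t/τ); t/τ = 25.4/14.85 = 1.711, so e^(−t/τ) = 0.1808.
M(t) = 833.63 − 140.0 × 0.1808 = 808.31 Gt C.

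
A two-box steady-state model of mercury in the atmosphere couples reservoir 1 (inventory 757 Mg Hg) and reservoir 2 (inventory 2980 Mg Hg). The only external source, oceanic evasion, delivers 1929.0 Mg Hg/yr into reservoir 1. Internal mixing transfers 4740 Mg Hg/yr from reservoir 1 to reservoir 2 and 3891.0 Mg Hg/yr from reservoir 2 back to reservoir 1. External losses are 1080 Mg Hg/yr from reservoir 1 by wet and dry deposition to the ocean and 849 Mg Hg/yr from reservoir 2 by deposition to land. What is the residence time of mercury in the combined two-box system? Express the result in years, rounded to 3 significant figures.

For the system as a whole, the A↔B exchange is internal and contributes nothing to the throughput; only the external sinks remove mass.
M_total = 757 + 2980 = 3737.0 Mg Hg.
ΣF_external_out = 1080 + 849 = 1929.0 Mg Hg/yr.
τ = M_total / ΣF_ext = 3737.0 / 1929.0 = 1.937 yr.

1.94 yr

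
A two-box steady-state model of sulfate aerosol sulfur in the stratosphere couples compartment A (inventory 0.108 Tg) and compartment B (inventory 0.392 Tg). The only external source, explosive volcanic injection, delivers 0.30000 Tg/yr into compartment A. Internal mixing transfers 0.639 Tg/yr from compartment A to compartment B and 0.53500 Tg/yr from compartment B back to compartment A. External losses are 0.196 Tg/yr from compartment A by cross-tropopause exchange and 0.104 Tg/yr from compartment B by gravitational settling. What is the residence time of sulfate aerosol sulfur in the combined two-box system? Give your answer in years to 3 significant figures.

1.67 yr

Treat the two boxes together as one reservoir: the mixing fluxes between them are internal recycling, so τ = ΣM / Σ(external losses).
M_total = 0.108 + 0.392 = 0.50000 Tg.
ΣF_external_out = 0.196 + 0.104 = 0.30000 Tg/yr.
τ = M_total / ΣF_ext = 0.50000 / 0.30000 = 1.667 yr.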